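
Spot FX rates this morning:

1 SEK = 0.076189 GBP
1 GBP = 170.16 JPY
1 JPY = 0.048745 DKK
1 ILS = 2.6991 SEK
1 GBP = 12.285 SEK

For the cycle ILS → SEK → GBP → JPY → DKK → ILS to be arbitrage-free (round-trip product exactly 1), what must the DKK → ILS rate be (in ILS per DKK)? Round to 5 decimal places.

0.58627

Known legs of the cycle: 2.6991 × 0.076189 × 170.16 × 0.048745 = 1.70568488205567108
For no arbitrage the full-cycle product must be 1, so the missing rate is 1 / 1.70568488205567108 ≈ 0.5862748.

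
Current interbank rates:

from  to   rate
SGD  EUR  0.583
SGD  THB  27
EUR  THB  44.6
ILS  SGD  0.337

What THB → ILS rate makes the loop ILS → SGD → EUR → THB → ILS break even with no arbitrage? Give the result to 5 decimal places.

0.11412

Known legs of the cycle: 0.337 × 0.583 × 44.6 = 8.7626066
For no arbitrage the full-cycle product must be 1, so the missing rate is 1 / 8.7626066 ≈ 0.1141213.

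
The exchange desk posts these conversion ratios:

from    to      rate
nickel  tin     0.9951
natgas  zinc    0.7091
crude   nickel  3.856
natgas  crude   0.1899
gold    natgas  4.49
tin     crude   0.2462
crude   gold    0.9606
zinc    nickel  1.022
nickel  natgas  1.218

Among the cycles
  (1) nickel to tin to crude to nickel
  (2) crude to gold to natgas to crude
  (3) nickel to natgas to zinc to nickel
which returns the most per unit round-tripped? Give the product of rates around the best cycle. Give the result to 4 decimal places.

0.9447

(1) 0.9951 × 0.2462 × 3.856 = 0.94470
(2) 0.9606 × 4.49 × 0.1899 = 0.81906
(3) 1.218 × 0.7091 × 1.022 = 0.88268
Highest is cycle (1) at 0.9447 (≤1, no arbitrage).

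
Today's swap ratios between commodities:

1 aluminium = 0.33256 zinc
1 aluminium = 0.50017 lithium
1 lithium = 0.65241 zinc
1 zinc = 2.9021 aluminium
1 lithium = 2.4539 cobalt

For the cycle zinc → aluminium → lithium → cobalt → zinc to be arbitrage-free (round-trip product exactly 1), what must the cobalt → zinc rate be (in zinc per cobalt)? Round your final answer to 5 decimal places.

Known legs of the cycle: 2.9021 × 0.50017 × 2.4539 = 3.5619422437423
For no arbitrage the full-cycle product must be 1, so the missing rate is 1 / 3.5619422437423 ≈ 0.2807457.

0.28075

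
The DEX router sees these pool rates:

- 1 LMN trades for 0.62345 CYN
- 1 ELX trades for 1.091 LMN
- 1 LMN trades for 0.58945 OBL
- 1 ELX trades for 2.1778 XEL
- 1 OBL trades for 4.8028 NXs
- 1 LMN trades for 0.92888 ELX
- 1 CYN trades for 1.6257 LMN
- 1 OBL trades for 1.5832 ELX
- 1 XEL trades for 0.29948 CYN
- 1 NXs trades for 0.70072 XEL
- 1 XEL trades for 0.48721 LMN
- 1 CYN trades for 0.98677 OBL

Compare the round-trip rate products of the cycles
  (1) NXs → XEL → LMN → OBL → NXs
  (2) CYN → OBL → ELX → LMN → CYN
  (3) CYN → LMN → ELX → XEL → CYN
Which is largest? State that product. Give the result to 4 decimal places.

1.0626

(1) 0.70072 × 0.48721 × 0.58945 × 4.8028 = 0.96650
(2) 0.98677 × 1.5832 × 1.091 × 0.62345 = 1.06262
(3) 1.6257 × 0.92888 × 2.1778 × 0.29948 = 0.98489
Highest is cycle (2) at 1.0626 (>1, arbitrage).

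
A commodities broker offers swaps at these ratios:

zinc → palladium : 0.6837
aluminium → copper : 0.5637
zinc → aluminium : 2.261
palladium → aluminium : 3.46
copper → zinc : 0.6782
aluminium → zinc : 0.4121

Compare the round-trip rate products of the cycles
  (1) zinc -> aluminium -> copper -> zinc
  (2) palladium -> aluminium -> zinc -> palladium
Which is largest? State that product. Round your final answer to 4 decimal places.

(1) 2.261 × 0.5637 × 0.6782 = 0.86438
(2) 3.46 × 0.4121 × 0.6837 = 0.97486
Highest is cycle (2) at 0.9749 (≤1, no arbitrage).

0.9749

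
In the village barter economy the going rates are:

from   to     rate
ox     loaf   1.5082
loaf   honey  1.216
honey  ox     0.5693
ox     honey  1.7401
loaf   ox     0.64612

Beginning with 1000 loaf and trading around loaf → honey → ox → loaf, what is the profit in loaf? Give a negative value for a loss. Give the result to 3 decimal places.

44.080

1000 loaf × 1.216 = 1216 honey
1216 honey × 0.5693 = 692.2688 ox
692.2688 ox × 1.5082 = 1044.07980416 loaf
Net change: 1044.07980416 − 1000 = 44.07980416 loaf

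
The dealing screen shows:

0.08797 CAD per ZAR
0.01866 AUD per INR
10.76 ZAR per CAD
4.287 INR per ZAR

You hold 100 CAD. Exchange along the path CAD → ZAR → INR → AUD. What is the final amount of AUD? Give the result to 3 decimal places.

86.075

100 CAD × 10.76 = 1076 ZAR
1076 ZAR × 4.287 = 4612.812 INR
4612.812 INR × 0.01866 = 86.07507192 AUD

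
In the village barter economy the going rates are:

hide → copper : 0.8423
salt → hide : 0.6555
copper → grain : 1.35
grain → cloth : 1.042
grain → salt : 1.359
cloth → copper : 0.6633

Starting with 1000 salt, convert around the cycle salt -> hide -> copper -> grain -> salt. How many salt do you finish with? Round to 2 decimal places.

1000 salt × 0.6555 = 655.5 hide
655.5 hide × 0.8423 = 552.12765 copper
552.12765 copper × 1.35 = 745.3723275 grain
745.3723275 grain × 1.359 = 1012.9609930725 salt

1012.96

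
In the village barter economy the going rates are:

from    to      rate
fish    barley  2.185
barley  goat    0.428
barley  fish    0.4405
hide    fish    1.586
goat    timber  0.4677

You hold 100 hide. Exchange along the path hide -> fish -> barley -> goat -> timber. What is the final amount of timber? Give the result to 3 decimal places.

69.369

100 hide × 1.586 = 158.6 fish
158.6 fish × 2.185 = 346.541 barley
346.541 barley × 0.428 = 148.319548 goat
148.319548 goat × 0.4677 = 69.3690525996 timber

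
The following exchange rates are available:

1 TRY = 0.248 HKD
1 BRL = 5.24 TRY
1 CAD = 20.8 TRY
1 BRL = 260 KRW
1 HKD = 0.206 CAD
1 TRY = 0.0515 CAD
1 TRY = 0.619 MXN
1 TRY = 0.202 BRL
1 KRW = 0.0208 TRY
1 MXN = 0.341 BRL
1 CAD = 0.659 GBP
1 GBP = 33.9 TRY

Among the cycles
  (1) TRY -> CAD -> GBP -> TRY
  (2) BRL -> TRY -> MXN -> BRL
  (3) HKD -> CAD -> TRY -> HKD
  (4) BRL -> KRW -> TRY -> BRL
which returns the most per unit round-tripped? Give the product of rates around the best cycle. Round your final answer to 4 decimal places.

1.1505

(1) 0.0515 × 0.659 × 33.9 = 1.15052
(2) 5.24 × 0.619 × 0.341 = 1.10605
(3) 0.206 × 20.8 × 0.248 = 1.06263
(4) 260 × 0.0208 × 0.202 = 1.09242
Highest is cycle (1) at 1.1505 (>1, arbitrage).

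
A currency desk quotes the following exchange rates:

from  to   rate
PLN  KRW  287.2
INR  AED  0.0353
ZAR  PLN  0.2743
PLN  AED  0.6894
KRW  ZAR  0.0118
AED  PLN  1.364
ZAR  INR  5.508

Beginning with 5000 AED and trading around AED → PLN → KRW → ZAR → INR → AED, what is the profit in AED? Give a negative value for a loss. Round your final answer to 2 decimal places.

5000 AED × 1.364 = 6820 PLN
6820 PLN × 287.2 = 1958704 KRW
1958704 KRW × 0.0118 = 23112.7072 ZAR
23112.7072 ZAR × 5.508 = 127304.7912576 INR
127304.7912576 INR × 0.0353 = 4493.85913139328 AED
Net change: 4493.85913139328 − 5000 = -506.14086860672 AED

-506.14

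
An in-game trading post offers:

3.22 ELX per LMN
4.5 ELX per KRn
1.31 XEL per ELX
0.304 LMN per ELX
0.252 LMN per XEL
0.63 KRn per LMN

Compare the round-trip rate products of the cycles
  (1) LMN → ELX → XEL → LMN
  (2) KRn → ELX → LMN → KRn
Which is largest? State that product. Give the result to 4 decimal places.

1.0630

(1) 3.22 × 1.31 × 0.252 = 1.06299
(2) 4.5 × 0.304 × 0.63 = 0.86184
Highest is cycle (1) at 1.0630 (>1, arbitrage).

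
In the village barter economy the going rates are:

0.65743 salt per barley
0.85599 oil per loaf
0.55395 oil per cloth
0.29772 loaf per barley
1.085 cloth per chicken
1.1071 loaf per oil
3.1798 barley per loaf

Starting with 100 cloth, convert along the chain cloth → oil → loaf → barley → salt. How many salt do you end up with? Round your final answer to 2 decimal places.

128.21

100 cloth × 0.55395 = 55.395 oil
55.395 oil × 1.1071 = 61.3278045 loaf
61.3278045 loaf × 3.1798 = 195.0101527491 barley
195.0101527491 barley × 0.65743 = 128.205524721840813 salt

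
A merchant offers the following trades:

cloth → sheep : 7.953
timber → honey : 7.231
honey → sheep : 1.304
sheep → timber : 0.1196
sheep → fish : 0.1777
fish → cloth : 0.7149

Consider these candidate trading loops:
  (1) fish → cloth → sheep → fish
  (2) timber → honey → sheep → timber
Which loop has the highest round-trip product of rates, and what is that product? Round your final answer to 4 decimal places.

1.1277

(1) 0.7149 × 7.953 × 0.1777 = 1.01033
(2) 7.231 × 1.304 × 0.1196 = 1.12774
Highest is cycle (2) at 1.1277 (>1, arbitrage).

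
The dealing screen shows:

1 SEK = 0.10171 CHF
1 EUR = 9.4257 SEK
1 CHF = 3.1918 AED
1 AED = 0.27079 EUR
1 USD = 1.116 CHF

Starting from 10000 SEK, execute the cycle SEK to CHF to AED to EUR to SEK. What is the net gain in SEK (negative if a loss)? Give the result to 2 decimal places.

10000 SEK × 0.10171 = 1017.1 CHF
1017.1 CHF × 3.1918 = 3246.37978 AED
3246.37978 AED × 0.27079 = 879.0871806262 EUR
879.0871806262 EUR × 9.4257 = 8286.01203842837334 SEK
Net change: 8286.01203842837334 − 10000 = -1713.98796157162666 SEK

-1713.99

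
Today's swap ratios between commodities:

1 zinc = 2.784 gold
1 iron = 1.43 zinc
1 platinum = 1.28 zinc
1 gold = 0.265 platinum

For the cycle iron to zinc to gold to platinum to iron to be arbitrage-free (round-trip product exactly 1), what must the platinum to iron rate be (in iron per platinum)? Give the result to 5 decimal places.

Known legs of the cycle: 1.43 × 2.784 × 0.265 = 1.0549968
For no arbitrage the full-cycle product must be 1, so the missing rate is 1 / 1.0549968 ≈ 0.9478702.

0.94787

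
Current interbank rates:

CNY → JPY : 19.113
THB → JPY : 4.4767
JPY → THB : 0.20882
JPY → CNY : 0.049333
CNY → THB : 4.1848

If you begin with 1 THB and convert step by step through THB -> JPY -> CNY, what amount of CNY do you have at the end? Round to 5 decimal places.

0.22085

1 THB × 4.4767 = 4.4767 JPY
4.4767 JPY × 0.049333 = 0.2208490411 CNY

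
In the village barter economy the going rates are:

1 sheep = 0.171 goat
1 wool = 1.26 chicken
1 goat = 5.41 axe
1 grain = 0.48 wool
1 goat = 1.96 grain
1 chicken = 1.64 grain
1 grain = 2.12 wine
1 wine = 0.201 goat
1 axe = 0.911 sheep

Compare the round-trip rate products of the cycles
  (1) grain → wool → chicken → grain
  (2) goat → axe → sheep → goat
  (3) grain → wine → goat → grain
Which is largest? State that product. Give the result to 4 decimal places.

0.9919

(1) 0.48 × 1.26 × 1.64 = 0.99187
(2) 5.41 × 0.911 × 0.171 = 0.84278
(3) 2.12 × 0.201 × 1.96 = 0.83520
Highest is cycle (1) at 0.9919 (≤1, no arbitrage).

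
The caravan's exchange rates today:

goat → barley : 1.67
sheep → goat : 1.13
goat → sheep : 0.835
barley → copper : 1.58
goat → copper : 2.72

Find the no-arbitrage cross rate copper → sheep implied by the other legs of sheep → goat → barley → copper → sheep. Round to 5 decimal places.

Known legs of the cycle: 1.13 × 1.67 × 1.58 = 2.981618
For no arbitrage the full-cycle product must be 1, so the missing rate is 1 / 2.981618 ≈ 0.3353884.

0.33539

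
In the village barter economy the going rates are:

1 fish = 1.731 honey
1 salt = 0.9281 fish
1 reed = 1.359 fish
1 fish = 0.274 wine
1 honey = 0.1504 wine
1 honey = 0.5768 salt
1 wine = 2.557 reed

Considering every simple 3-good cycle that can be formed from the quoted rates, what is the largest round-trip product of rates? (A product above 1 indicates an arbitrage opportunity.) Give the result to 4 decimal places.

0.9521

reed→fish→wine→reed: 1.359 × 0.274 × 2.557 = 0.95214
salt→fish→honey→salt: 0.9281 × 1.731 × 0.5768 = 0.92665
Maximum is reed→fish→wine→reed at 0.9521; no arbitrage — every cycle loses value.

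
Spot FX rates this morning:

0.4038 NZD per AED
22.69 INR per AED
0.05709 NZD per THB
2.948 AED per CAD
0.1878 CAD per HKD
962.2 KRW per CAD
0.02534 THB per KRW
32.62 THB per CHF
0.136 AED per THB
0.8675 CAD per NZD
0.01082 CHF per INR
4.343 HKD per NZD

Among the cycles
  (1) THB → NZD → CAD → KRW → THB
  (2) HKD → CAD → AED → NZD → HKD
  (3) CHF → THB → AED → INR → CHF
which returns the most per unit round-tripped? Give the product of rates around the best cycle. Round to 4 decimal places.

1.2075

(1) 0.05709 × 0.8675 × 962.2 × 0.02534 = 1.20754
(2) 0.1878 × 2.948 × 0.4038 × 4.343 = 0.97091
(3) 32.62 × 0.136 × 22.69 × 0.01082 = 1.08914
Highest is cycle (1) at 1.2075 (>1, arbitrage).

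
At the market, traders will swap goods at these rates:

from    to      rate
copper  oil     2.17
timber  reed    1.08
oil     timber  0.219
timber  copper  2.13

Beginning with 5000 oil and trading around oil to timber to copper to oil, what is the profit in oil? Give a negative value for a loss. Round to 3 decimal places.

5000 oil × 0.219 = 1095 timber
1095 timber × 2.13 = 2332.35 copper
2332.35 copper × 2.17 = 5061.1995 oil
Net change: 5061.1995 − 5000 = 61.1995 oil

61.200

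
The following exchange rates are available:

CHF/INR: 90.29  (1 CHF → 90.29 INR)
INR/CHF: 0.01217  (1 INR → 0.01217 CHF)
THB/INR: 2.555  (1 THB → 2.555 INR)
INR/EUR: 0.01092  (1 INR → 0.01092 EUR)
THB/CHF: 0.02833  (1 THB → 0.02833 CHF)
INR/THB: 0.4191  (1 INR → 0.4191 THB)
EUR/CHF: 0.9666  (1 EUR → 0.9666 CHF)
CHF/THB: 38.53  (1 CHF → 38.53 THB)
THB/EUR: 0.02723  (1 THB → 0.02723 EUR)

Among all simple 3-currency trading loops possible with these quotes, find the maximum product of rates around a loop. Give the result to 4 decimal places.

THB→INR→CHF→THB: 2.555 × 0.01217 × 38.53 = 1.19807
THB→CHF→INR→THB: 0.02833 × 90.29 × 0.4191 = 1.07202
EUR→CHF→THB→EUR: 0.9666 × 38.53 × 0.02723 = 1.01413
EUR→CHF→INR→EUR: 0.9666 × 90.29 × 0.01092 = 0.95304
Maximum is THB→INR→CHF→THB at 1.1981; arbitrage exists.

1.1981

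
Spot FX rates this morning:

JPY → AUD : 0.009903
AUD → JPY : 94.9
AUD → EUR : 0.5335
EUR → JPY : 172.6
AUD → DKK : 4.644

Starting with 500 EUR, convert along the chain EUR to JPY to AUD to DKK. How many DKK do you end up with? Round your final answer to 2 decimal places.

500 EUR × 172.6 = 86300 JPY
86300 JPY × 0.009903 = 854.6289 AUD
854.6289 AUD × 4.644 = 3968.8966116 DKK

3968.90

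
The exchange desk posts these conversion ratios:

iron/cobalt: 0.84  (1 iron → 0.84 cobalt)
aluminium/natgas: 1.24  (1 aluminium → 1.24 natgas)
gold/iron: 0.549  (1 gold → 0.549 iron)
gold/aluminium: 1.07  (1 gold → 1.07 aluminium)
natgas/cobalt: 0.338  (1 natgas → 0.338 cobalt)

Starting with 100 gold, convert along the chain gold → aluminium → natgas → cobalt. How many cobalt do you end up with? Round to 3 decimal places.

100 gold × 1.07 = 107 aluminium
107 aluminium × 1.24 = 132.68 natgas
132.68 natgas × 0.338 = 44.84584 cobalt

44.846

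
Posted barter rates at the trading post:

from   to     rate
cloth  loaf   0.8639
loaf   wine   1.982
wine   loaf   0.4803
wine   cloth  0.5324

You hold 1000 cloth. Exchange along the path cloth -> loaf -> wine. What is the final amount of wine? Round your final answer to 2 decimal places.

1000 cloth × 0.8639 = 863.9 loaf
863.9 loaf × 1.982 = 1712.2498 wine

1712.25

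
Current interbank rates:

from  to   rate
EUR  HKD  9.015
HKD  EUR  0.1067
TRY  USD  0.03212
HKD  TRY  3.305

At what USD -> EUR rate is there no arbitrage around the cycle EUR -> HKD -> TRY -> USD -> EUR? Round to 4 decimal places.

Known legs of the cycle: 9.015 × 3.305 × 0.03212 = 0.957001749
For no arbitrage the full-cycle product must be 1, so the missing rate is 1 / 0.957001749 ≈ 1.044930.

1.0449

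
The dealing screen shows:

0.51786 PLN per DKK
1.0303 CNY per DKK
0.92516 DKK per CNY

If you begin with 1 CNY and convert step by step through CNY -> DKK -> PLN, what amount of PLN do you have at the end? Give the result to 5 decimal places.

0.47910

1 CNY × 0.92516 = 0.92516 DKK
0.92516 DKK × 0.51786 = 0.4791033576 PLN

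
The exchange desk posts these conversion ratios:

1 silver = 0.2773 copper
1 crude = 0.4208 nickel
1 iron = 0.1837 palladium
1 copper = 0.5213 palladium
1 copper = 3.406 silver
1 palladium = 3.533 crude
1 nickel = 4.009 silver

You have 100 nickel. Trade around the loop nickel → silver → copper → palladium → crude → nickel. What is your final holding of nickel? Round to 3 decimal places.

86.157

100 nickel × 4.009 = 400.9 silver
400.9 silver × 0.2773 = 111.16957 copper
111.16957 copper × 0.5213 = 57.952696841 palladium
57.952696841 palladium × 3.533 = 204.746877939253 crude
204.746877939253 crude × 0.4208 = 86.1574862368376624 nickel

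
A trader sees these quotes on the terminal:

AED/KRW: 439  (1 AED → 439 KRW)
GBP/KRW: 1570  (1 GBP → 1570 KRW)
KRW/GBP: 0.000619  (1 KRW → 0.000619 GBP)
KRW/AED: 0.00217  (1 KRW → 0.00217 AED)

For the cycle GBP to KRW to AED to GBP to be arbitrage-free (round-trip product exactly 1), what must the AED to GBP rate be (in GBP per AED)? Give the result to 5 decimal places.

0.29352

Known legs of the cycle: 1570 × 0.00217 = 3.4069
For no arbitrage the full-cycle product must be 1, so the missing rate is 1 / 3.4069 ≈ 0.2935220.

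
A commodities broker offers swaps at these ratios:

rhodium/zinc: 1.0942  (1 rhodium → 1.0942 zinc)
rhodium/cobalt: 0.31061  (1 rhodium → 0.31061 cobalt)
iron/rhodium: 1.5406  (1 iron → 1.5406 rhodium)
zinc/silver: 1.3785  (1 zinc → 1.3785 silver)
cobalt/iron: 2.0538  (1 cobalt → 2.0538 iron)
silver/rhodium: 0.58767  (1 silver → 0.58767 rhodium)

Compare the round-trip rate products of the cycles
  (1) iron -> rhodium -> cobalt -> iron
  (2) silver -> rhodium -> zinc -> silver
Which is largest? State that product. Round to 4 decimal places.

0.9828

(1) 1.5406 × 0.31061 × 2.0538 = 0.98280
(2) 0.58767 × 1.0942 × 1.3785 = 0.88641
Highest is cycle (1) at 0.9828 (≤1, no arbitrage).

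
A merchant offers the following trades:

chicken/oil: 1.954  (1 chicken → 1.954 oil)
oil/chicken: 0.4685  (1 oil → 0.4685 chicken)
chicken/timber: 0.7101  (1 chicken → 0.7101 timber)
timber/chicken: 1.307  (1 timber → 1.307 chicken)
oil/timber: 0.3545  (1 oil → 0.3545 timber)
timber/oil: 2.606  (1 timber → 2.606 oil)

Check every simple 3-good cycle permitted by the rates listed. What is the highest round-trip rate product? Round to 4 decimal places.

0.9053

oil→timber→chicken→oil: 0.3545 × 1.307 × 1.954 = 0.90535
oil→chicken→timber→oil: 0.4685 × 0.7101 × 2.606 = 0.86697
Maximum is oil→timber→chicken→oil at 0.9053; no arbitrage — every cycle loses value.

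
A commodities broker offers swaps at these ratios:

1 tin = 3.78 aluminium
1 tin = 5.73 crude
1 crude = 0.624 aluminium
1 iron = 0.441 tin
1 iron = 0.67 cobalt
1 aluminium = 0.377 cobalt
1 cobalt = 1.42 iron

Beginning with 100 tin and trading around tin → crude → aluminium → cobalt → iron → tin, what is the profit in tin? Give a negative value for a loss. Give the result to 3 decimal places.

100 tin × 5.73 = 573 crude
573 crude × 0.624 = 357.552 aluminium
357.552 aluminium × 0.377 = 134.797104 cobalt
134.797104 cobalt × 1.42 = 191.41188768 iron
191.41188768 iron × 0.441 = 84.41264246688 tin
Net change: 84.41264246688 − 100 = -15.58735753312 tin

-15.587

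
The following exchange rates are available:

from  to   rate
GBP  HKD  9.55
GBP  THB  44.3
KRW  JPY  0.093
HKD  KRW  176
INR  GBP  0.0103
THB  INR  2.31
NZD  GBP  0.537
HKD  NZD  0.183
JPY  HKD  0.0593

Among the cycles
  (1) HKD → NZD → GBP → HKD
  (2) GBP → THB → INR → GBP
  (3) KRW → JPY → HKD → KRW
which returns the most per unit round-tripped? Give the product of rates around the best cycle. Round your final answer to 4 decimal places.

(1) 0.183 × 0.537 × 9.55 = 0.93849
(2) 44.3 × 2.31 × 0.0103 = 1.05403
(3) 0.093 × 0.0593 × 176 = 0.97062
Highest is cycle (2) at 1.0540 (>1, arbitrage).

1.0540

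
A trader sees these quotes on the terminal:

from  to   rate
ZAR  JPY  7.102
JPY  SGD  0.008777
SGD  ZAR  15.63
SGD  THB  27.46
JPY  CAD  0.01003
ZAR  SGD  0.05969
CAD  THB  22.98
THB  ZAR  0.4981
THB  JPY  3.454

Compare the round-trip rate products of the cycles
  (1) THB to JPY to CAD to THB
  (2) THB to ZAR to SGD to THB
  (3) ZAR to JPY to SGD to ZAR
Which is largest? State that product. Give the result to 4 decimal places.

0.9743

(1) 3.454 × 0.01003 × 22.98 = 0.79611
(2) 0.4981 × 0.05969 × 27.46 = 0.81643
(3) 7.102 × 0.008777 × 15.63 = 0.97428
Highest is cycle (3) at 0.9743 (≤1, no arbitrage).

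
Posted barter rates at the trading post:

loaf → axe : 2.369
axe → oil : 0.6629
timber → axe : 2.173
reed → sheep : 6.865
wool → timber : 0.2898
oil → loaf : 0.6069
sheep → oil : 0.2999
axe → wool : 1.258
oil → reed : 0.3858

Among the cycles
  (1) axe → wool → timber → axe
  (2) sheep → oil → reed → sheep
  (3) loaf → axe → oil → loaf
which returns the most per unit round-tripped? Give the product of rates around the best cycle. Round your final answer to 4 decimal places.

(1) 1.258 × 0.2898 × 2.173 = 0.79221
(2) 0.2999 × 0.3858 × 6.865 = 0.79429
(3) 2.369 × 0.6629 × 0.6069 = 0.95308
Highest is cycle (3) at 0.9531 (≤1, no arbitrage).

0.9531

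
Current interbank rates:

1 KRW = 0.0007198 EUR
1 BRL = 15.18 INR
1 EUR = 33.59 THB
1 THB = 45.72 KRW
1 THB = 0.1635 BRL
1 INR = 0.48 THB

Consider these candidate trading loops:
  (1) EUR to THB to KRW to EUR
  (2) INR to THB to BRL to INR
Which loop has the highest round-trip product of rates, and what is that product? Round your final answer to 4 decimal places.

1.1913

(1) 33.59 × 45.72 × 0.0007198 = 1.10542
(2) 0.48 × 0.1635 × 15.18 = 1.19133
Highest is cycle (2) at 1.1913 (>1, arbitrage).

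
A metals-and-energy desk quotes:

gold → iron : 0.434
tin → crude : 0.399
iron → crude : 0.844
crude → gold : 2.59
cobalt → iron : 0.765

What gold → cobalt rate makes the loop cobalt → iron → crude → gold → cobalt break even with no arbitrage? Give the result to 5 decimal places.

Known legs of the cycle: 0.765 × 0.844 × 2.59 = 1.6722594
For no arbitrage the full-cycle product must be 1, so the missing rate is 1 / 1.6722594 ≈ 0.5979933.

0.59799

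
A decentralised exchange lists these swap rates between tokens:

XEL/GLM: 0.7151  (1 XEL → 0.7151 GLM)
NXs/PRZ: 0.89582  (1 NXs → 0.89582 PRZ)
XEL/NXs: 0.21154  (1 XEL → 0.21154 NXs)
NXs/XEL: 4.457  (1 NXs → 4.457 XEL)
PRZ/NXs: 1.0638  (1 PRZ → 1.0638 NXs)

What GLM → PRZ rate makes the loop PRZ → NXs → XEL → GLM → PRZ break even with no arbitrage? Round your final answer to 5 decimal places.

Known legs of the cycle: 1.0638 × 4.457 × 0.7151 = 3.39054410466
For no arbitrage the full-cycle product must be 1, so the missing rate is 1 / 3.39054410466 ≈ 0.2949379.

0.29494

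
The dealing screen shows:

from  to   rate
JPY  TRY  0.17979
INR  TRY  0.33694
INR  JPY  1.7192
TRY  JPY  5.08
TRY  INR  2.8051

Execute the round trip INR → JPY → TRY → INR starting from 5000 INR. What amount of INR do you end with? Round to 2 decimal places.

5000 INR × 1.7192 = 8596 JPY
8596 JPY × 0.17979 = 1545.47484 TRY
1545.47484 TRY × 2.8051 = 4335.211473684 INR

4335.21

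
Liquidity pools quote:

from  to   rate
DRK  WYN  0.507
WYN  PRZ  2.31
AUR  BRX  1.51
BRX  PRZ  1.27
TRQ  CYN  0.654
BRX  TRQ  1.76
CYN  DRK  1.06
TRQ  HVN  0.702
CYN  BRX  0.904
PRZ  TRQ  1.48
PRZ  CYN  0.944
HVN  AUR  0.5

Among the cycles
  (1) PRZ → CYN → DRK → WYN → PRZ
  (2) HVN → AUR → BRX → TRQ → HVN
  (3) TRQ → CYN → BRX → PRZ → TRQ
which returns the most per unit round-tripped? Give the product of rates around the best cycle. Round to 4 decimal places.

1.1719

(1) 0.944 × 1.06 × 0.507 × 2.31 = 1.17192
(2) 0.5 × 1.51 × 1.76 × 0.702 = 0.93282
(3) 0.654 × 0.904 × 1.27 × 1.48 = 1.11125
Highest is cycle (1) at 1.1719 (>1, arbitrage).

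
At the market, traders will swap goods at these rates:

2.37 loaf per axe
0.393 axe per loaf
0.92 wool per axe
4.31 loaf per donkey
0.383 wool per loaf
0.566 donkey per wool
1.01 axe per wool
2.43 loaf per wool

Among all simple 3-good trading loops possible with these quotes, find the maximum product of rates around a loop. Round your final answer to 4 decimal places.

0.9343

loaf→wool→donkey→loaf: 0.383 × 0.566 × 4.31 = 0.93431
loaf→wool→axe→loaf: 0.383 × 1.01 × 2.37 = 0.91679
loaf→axe→wool→loaf: 0.393 × 0.92 × 2.43 = 0.87859
Maximum is loaf→wool→donkey→loaf at 0.9343; no arbitrage — every cycle loses value.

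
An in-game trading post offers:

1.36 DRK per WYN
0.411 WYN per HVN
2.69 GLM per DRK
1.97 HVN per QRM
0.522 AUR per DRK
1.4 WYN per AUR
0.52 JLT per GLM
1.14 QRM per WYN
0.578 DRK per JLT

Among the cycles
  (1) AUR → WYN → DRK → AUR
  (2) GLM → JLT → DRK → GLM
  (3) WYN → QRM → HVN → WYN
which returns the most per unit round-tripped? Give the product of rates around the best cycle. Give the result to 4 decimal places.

(1) 1.4 × 1.36 × 0.522 = 0.99389
(2) 0.52 × 0.578 × 2.69 = 0.80851
(3) 1.14 × 1.97 × 0.411 = 0.92302
Highest is cycle (1) at 0.9939 (≤1, no arbitrage).

0.9939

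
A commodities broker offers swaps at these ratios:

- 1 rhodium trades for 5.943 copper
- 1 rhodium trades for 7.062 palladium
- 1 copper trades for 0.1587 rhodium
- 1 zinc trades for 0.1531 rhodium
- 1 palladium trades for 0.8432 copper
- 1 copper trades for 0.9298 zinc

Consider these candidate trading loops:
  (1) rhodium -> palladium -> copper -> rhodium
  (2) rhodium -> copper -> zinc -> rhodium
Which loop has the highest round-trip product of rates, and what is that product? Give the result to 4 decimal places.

0.9450

(1) 7.062 × 0.8432 × 0.1587 = 0.94501
(2) 5.943 × 0.9298 × 0.1531 = 0.84600
Highest is cycle (1) at 0.9450 (≤1, no arbitrage).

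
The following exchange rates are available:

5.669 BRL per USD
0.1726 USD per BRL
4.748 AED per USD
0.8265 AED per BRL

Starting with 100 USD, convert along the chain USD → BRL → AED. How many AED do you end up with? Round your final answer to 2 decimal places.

468.54

100 USD × 5.669 = 566.9 BRL
566.9 BRL × 0.8265 = 468.54285 AED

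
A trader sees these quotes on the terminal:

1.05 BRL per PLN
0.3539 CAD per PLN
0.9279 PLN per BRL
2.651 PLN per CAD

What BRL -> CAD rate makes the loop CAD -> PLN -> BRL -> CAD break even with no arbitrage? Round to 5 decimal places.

Known legs of the cycle: 2.651 × 1.05 = 2.78355
For no arbitrage the full-cycle product must be 1, so the missing rate is 1 / 2.78355 ≈ 0.3592535.

0.35925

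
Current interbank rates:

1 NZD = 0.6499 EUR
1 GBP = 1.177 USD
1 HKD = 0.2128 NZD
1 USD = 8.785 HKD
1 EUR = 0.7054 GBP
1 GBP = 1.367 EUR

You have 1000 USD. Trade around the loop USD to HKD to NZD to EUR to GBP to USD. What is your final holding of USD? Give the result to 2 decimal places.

1008.72

1000 USD × 8.785 = 8785 HKD
8785 HKD × 0.2128 = 1869.448 NZD
1869.448 NZD × 0.6499 = 1214.9542552 EUR
1214.9542552 EUR × 0.7054 = 857.02873161808 GBP
857.02873161808 GBP × 1.177 = 1008.72281711448016 USD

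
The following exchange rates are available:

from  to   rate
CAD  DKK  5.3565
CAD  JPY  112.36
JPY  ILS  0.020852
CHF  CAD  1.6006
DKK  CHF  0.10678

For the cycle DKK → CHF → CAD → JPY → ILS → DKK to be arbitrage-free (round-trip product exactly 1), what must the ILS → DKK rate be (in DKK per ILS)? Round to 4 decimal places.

Known legs of the cycle: 0.10678 × 1.6006 × 112.36 × 0.020852 = 0.40043513453592896
For no arbitrage the full-cycle product must be 1, so the missing rate is 1 / 0.40043513453592896 ≈ 2.497283.

2.4973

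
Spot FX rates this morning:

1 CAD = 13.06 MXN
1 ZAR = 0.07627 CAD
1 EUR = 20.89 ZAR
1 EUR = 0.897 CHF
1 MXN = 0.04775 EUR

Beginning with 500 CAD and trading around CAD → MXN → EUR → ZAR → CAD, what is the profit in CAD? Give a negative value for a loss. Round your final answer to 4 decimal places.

500 CAD × 13.06 = 6530 MXN
6530 MXN × 0.04775 = 311.8075 EUR
311.8075 EUR × 20.89 = 6513.658675 ZAR
6513.658675 ZAR × 0.07627 = 496.79674714225 CAD
Net change: 496.79674714225 − 500 = -3.20325285775 CAD

-3.2033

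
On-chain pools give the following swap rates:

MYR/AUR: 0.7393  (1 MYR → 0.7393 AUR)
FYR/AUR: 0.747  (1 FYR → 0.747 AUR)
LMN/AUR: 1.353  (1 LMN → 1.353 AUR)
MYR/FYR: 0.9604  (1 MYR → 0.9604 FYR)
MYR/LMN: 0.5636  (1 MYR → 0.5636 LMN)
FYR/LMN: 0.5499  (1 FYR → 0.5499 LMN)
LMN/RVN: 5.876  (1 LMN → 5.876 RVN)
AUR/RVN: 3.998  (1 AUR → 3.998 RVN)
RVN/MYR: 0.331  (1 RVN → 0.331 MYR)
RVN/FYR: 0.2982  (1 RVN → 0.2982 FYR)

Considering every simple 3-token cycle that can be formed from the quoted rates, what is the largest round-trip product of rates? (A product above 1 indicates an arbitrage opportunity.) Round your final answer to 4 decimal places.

1.0962

RVN→MYR→LMN→RVN: 0.331 × 0.5636 × 5.876 = 1.09618
RVN→MYR→AUR→RVN: 0.331 × 0.7393 × 3.998 = 0.97834
RVN→FYR→LMN→RVN: 0.2982 × 0.5499 × 5.876 = 0.96355
RVN→FYR→AUR→RVN: 0.2982 × 0.747 × 3.998 = 0.89058
Maximum is RVN→MYR→LMN→RVN at 1.0962; arbitrage exists.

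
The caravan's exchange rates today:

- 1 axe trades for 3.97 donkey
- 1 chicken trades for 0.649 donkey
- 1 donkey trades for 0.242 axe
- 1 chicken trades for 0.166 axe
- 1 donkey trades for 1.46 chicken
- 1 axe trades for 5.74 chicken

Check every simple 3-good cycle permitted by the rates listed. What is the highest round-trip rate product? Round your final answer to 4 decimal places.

0.9622

axe→donkey→chicken→axe: 3.97 × 1.46 × 0.166 = 0.96217
axe→chicken→donkey→axe: 5.74 × 0.649 × 0.242 = 0.90151
Maximum is axe→donkey→chicken→axe at 0.9622; no arbitrage — every cycle loses value.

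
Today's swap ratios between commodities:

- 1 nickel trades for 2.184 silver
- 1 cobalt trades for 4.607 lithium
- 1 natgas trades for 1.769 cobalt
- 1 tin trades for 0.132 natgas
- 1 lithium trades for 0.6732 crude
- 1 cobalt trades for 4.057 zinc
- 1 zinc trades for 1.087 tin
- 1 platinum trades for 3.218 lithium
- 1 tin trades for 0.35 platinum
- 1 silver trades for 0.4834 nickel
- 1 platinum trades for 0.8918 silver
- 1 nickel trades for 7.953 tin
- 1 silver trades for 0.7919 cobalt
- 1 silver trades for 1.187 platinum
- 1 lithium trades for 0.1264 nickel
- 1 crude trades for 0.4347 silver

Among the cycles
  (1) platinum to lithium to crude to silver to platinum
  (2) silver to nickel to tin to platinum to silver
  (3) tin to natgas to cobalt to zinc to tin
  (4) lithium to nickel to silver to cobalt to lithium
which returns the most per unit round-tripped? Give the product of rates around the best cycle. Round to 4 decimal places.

1.2000

(1) 3.218 × 0.6732 × 0.4347 × 1.187 = 1.11782
(2) 0.4834 × 7.953 × 0.35 × 0.8918 = 1.19998
(3) 0.132 × 1.769 × 4.057 × 1.087 = 1.02976
(4) 0.1264 × 2.184 × 0.7919 × 4.607 = 1.00714
Highest is cycle (2) at 1.2000 (>1, arbitrage).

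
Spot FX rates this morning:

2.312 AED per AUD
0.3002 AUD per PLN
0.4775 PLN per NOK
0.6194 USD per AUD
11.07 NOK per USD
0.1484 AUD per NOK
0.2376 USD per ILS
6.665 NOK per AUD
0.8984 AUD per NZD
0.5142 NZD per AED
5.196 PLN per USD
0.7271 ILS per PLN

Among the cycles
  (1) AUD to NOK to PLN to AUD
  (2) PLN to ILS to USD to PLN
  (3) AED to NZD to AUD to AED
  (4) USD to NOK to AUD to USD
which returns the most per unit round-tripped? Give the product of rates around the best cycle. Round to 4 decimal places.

(1) 6.665 × 0.4775 × 0.3002 = 0.95540
(2) 0.7271 × 0.2376 × 5.196 = 0.89766
(3) 0.5142 × 0.8984 × 2.312 = 1.06805
(4) 11.07 × 0.1484 × 0.6194 = 1.01754
Highest is cycle (3) at 1.0680 (>1, arbitrage).

1.0680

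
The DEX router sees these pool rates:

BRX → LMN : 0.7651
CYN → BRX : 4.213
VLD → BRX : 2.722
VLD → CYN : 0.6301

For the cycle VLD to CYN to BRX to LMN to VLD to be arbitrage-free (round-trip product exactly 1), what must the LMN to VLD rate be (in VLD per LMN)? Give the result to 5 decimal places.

0.49236

Known legs of the cycle: 0.6301 × 4.213 × 0.7651 = 2.03104310563
For no arbitrage the full-cycle product must be 1, so the missing rate is 1 / 2.03104310563 ≈ 0.4923578.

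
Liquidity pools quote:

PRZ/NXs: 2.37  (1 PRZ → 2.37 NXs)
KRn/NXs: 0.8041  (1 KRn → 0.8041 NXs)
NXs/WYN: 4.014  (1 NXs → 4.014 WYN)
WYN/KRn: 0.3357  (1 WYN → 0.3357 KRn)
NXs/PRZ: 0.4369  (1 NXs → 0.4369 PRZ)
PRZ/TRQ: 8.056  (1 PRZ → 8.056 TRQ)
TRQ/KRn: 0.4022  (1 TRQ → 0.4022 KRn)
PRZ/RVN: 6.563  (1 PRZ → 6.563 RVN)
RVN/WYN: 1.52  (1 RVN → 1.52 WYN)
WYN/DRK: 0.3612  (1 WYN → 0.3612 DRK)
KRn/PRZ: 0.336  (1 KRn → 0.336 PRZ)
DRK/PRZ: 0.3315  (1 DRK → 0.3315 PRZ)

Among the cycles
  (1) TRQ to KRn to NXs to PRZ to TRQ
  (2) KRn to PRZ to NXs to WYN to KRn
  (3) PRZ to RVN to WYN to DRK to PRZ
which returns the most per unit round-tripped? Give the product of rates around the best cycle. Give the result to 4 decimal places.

1.1945

(1) 0.4022 × 0.8041 × 0.4369 × 8.056 = 1.13829
(2) 0.336 × 2.37 × 4.014 × 0.3357 = 1.07304
(3) 6.563 × 1.52 × 0.3612 × 0.3315 = 1.19448
Highest is cycle (3) at 1.1945 (>1, arbitrage).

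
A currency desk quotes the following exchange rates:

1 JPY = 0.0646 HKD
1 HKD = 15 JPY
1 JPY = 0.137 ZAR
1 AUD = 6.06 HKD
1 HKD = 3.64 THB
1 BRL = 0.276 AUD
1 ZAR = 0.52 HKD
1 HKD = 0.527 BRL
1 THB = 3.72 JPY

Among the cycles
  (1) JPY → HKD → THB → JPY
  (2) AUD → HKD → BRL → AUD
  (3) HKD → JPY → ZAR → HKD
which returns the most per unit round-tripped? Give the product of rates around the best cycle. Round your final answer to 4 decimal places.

(1) 0.0646 × 3.64 × 3.72 = 0.87474
(2) 6.06 × 0.527 × 0.276 = 0.88144
(3) 15 × 0.137 × 0.52 = 1.06860
Highest is cycle (3) at 1.0686 (>1, arbitrage).

1.0686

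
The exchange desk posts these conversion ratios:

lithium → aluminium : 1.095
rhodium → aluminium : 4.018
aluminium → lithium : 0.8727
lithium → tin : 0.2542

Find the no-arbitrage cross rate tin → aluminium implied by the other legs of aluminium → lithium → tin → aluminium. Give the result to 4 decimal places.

Known legs of the cycle: 0.8727 × 0.2542 = 0.22184034
For no arbitrage the full-cycle product must be 1, so the missing rate is 1 / 0.22184034 ≈ 4.507746.

4.5077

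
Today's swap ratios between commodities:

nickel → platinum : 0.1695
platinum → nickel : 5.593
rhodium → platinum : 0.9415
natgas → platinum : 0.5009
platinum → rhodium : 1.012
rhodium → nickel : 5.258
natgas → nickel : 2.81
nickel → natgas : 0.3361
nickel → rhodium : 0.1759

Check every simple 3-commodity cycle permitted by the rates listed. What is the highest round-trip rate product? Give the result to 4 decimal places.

platinum→nickel→natgas→platinum: 5.593 × 0.3361 × 0.5009 = 0.94160
platinum→nickel→rhodium→platinum: 5.593 × 0.1759 × 0.9415 = 0.92626
platinum→rhodium→nickel→platinum: 1.012 × 5.258 × 0.1695 = 0.90193
Maximum is platinum→nickel→natgas→platinum at 0.9416; no arbitrage — every cycle loses value.

0.9416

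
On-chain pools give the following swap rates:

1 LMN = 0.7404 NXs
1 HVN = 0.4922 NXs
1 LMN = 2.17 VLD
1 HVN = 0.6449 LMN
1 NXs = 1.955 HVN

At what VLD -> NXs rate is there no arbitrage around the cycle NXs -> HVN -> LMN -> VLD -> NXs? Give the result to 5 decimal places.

Known legs of the cycle: 1.955 × 0.6449 × 2.17 = 2.735891515
For no arbitrage the full-cycle product must be 1, so the missing rate is 1 / 2.735891515 ≈ 0.3655116.

0.36551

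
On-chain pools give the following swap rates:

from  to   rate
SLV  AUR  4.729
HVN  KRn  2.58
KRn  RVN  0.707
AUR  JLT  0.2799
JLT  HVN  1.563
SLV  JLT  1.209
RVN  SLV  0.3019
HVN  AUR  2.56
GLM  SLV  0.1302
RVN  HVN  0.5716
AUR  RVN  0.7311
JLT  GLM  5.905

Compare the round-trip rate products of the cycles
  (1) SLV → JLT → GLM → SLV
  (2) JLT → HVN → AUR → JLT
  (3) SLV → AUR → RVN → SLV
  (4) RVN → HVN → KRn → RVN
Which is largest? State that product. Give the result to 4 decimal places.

(1) 1.209 × 5.905 × 0.1302 = 0.92952
(2) 1.563 × 2.56 × 0.2799 = 1.11996
(3) 4.729 × 0.7311 × 0.3019 = 1.04378
(4) 0.5716 × 2.58 × 0.707 = 1.04263
Highest is cycle (2) at 1.1200 (>1, arbitrage).

1.1200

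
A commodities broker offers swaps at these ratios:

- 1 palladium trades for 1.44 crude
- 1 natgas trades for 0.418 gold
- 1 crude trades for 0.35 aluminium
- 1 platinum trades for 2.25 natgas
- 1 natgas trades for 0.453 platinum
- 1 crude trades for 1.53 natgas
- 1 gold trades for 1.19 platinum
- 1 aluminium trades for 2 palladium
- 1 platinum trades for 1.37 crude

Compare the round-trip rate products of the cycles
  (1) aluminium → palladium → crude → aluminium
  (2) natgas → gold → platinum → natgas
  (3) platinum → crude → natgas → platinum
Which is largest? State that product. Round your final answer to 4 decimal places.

1.1192

(1) 2 × 1.44 × 0.35 = 1.00800
(2) 0.418 × 1.19 × 2.25 = 1.11920
(3) 1.37 × 1.53 × 0.453 = 0.94953
Highest is cycle (2) at 1.1192 (>1, arbitrage).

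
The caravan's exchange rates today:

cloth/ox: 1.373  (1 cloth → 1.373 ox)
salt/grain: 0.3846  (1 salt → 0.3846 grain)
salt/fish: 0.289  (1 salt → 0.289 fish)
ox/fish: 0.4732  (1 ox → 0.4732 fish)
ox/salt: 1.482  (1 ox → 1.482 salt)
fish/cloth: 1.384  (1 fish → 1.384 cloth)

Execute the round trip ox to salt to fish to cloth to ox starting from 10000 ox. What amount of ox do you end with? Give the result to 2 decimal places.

8138.66

10000 ox × 1.482 = 14820 salt
14820 salt × 0.289 = 4282.98 fish
4282.98 fish × 1.384 = 5927.64432 cloth
5927.64432 cloth × 1.373 = 8138.65565136 ox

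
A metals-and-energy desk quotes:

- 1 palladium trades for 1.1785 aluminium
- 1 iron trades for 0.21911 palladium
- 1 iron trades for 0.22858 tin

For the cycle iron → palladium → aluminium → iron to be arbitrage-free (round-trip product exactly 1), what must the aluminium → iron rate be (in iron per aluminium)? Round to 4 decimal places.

3.8726

Known legs of the cycle: 0.21911 × 1.1785 = 0.258221135
For no arbitrage the full-cycle product must be 1, so the missing rate is 1 / 0.258221135 ≈ 3.872650.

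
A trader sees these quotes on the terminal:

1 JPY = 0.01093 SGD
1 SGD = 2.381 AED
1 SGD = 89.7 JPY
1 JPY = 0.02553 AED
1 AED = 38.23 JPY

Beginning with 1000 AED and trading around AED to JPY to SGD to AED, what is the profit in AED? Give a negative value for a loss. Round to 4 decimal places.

1000 AED × 38.23 = 38230 JPY
38230 JPY × 0.01093 = 417.8539 SGD
417.8539 SGD × 2.381 = 994.9101359 AED
Net change: 994.9101359 − 1000 = -5.0898641 AED

-5.0899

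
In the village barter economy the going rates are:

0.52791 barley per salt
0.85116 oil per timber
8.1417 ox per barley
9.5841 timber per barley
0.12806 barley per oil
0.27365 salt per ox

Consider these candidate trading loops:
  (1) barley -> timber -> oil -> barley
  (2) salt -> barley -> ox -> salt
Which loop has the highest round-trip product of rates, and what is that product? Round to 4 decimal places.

(1) 9.5841 × 0.85116 × 0.12806 = 1.04466
(2) 0.52791 × 8.1417 × 0.27365 = 1.17617
Highest is cycle (2) at 1.1762 (>1, arbitrage).

1.1762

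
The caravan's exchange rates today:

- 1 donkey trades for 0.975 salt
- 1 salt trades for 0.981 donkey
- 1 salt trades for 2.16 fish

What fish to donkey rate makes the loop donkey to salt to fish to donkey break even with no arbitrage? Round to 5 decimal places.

Known legs of the cycle: 0.975 × 2.16 = 2.106
For no arbitrage the full-cycle product must be 1, so the missing rate is 1 / 2.106 ≈ 0.4748338.

0.47483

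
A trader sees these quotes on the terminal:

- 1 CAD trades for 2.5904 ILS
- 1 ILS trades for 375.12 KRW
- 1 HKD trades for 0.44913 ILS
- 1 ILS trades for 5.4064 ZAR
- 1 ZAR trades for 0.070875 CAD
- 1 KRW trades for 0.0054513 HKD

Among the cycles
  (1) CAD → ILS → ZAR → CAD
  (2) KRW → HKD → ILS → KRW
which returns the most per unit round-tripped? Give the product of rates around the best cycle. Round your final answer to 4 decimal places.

0.9926

(1) 2.5904 × 5.4064 × 0.070875 = 0.99259
(2) 0.0054513 × 0.44913 × 375.12 = 0.91842
Highest is cycle (1) at 0.9926 (≤1, no arbitrage).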